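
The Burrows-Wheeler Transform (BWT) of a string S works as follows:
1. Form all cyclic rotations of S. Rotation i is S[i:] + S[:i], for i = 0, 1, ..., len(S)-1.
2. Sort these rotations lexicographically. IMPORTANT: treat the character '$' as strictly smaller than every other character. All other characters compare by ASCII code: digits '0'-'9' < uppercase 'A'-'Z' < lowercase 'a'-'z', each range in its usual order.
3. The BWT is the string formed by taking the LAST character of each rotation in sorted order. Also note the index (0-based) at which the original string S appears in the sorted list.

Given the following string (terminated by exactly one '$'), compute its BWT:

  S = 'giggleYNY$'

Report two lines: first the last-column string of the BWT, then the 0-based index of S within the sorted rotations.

Answer: YYNeli$ggg
6

Derivation:
All 10 rotations (rotation i = S[i:]+S[:i]):
  rot[0] = giggleYNY$
  rot[1] = iggleYNY$g
  rot[2] = ggleYNY$gi
  rot[3] = gleYNY$gig
  rot[4] = leYNY$gigg
  rot[5] = eYNY$giggl
  rot[6] = YNY$giggle
  rot[7] = NY$giggleY
  rot[8] = Y$giggleYN
  rot[9] = $giggleYNY
Sorted (with $ < everything):
  sorted[0] = $giggleYNY  (last char: 'Y')
  sorted[1] = NY$giggleY  (last char: 'Y')
  sorted[2] = Y$giggleYN  (last char: 'N')
  sorted[3] = YNY$giggle  (last char: 'e')
  sorted[4] = eYNY$giggl  (last char: 'l')
  sorted[5] = ggleYNY$gi  (last char: 'i')
  sorted[6] = giggleYNY$  (last char: '$')
  sorted[7] = gleYNY$gig  (last char: 'g')
  sorted[8] = iggleYNY$g  (last char: 'g')
  sorted[9] = leYNY$gigg  (last char: 'g')
Last column: YYNeli$ggg
Original string S is at sorted index 6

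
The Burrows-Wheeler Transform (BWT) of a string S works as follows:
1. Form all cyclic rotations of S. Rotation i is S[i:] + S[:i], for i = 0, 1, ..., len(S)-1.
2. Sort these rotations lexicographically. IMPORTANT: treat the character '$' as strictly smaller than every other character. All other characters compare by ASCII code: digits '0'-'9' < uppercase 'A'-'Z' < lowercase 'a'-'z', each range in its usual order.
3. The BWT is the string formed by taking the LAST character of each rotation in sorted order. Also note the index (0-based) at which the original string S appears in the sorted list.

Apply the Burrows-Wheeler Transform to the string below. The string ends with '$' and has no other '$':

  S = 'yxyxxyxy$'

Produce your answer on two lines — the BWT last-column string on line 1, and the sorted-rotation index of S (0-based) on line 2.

Answer: yyyyxxxx$
8

Derivation:
All 9 rotations (rotation i = S[i:]+S[:i]):
  rot[0] = yxyxxyxy$
  rot[1] = xyxxyxy$y
  rot[2] = yxxyxy$yx
  rot[3] = xxyxy$yxy
  rot[4] = xyxy$yxyx
  rot[5] = yxy$yxyxx
  rot[6] = xy$yxyxxy
  rot[7] = y$yxyxxyx
  rot[8] = $yxyxxyxy
Sorted (with $ < everything):
  sorted[0] = $yxyxxyxy  (last char: 'y')
  sorted[1] = xxyxy$yxy  (last char: 'y')
  sorted[2] = xy$yxyxxy  (last char: 'y')
  sorted[3] = xyxxyxy$y  (last char: 'y')
  sorted[4] = xyxy$yxyx  (last char: 'x')
  sorted[5] = y$yxyxxyx  (last char: 'x')
  sorted[6] = yxxyxy$yx  (last char: 'x')
  sorted[7] = yxy$yxyxx  (last char: 'x')
  sorted[8] = yxyxxyxy$  (last char: '$')
Last column: yyyyxxxx$
Original string S is at sorted index 8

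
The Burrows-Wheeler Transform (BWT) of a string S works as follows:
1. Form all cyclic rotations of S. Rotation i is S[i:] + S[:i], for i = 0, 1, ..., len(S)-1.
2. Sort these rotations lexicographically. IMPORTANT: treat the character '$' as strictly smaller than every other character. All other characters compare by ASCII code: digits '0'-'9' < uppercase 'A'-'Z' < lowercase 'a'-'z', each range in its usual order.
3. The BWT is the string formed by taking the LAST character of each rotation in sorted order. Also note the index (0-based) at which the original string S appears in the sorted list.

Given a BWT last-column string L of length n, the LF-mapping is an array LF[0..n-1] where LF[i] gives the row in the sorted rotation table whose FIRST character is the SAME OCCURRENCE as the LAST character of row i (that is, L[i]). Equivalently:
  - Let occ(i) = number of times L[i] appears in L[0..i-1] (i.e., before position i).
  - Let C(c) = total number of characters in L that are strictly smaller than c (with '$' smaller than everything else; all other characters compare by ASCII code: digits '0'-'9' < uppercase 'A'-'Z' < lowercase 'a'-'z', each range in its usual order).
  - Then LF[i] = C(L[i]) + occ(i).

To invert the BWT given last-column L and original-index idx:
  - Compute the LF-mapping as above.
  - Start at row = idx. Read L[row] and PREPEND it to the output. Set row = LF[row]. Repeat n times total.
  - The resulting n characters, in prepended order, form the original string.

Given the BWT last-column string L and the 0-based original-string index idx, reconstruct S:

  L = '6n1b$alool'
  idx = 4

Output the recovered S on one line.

LF mapping: 2 7 1 4 0 3 5 8 9 6
Walk LF starting at row 4, prepending L[row]:
  step 1: row=4, L[4]='$', prepend. Next row=LF[4]=0
  step 2: row=0, L[0]='6', prepend. Next row=LF[0]=2
  step 3: row=2, L[2]='1', prepend. Next row=LF[2]=1
  step 4: row=1, L[1]='n', prepend. Next row=LF[1]=7
  step 5: row=7, L[7]='o', prepend. Next row=LF[7]=8
  step 6: row=8, L[8]='o', prepend. Next row=LF[8]=9
  step 7: row=9, L[9]='l', prepend. Next row=LF[9]=6
  step 8: row=6, L[6]='l', prepend. Next row=LF[6]=5
  step 9: row=5, L[5]='a', prepend. Next row=LF[5]=3
  step 10: row=3, L[3]='b', prepend. Next row=LF[3]=4
Reversed output: balloon16$

Answer: balloon16$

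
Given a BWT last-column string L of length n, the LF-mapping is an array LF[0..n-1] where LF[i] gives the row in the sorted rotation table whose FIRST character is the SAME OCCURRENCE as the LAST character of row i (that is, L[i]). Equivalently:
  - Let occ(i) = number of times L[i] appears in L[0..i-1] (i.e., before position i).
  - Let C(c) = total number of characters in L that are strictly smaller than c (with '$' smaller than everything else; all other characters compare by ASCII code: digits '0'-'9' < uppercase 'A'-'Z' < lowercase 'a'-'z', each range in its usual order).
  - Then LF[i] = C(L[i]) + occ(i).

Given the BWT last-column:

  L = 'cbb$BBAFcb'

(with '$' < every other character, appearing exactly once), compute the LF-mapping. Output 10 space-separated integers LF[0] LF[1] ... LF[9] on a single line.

Answer: 8 5 6 0 2 3 1 4 9 7

Derivation:
Char counts: '$':1, 'A':1, 'B':2, 'F':1, 'b':3, 'c':2
C (first-col start): C('$')=0, C('A')=1, C('B')=2, C('F')=4, C('b')=5, C('c')=8
L[0]='c': occ=0, LF[0]=C('c')+0=8+0=8
L[1]='b': occ=0, LF[1]=C('b')+0=5+0=5
L[2]='b': occ=1, LF[2]=C('b')+1=5+1=6
L[3]='$': occ=0, LF[3]=C('$')+0=0+0=0
L[4]='B': occ=0, LF[4]=C('B')+0=2+0=2
L[5]='B': occ=1, LF[5]=C('B')+1=2+1=3
L[6]='A': occ=0, LF[6]=C('A')+0=1+0=1
L[7]='F': occ=0, LF[7]=C('F')+0=4+0=4
L[8]='c': occ=1, LF[8]=C('c')+1=8+1=9
L[9]='b': occ=2, LF[9]=C('b')+2=5+2=7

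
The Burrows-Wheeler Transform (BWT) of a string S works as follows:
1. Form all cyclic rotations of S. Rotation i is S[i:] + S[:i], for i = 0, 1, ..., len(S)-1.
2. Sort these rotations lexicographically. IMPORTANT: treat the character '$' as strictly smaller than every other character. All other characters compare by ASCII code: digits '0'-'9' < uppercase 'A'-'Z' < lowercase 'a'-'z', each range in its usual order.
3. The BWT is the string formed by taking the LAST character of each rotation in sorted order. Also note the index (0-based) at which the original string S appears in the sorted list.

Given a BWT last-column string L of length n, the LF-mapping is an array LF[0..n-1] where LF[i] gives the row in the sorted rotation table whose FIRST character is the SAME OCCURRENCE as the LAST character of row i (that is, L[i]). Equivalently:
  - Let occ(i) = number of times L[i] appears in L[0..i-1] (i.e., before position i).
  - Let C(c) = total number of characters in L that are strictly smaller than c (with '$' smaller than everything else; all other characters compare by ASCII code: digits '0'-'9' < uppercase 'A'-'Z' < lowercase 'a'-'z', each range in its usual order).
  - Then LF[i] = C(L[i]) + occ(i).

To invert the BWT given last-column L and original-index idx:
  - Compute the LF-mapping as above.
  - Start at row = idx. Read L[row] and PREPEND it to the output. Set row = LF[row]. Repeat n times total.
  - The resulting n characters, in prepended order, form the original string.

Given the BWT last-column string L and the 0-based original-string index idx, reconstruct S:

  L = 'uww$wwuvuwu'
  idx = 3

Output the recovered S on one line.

Answer: uwuwwvwuwu$

Derivation:
LF mapping: 1 6 7 0 8 9 2 5 3 10 4
Walk LF starting at row 3, prepending L[row]:
  step 1: row=3, L[3]='$', prepend. Next row=LF[3]=0
  step 2: row=0, L[0]='u', prepend. Next row=LF[0]=1
  step 3: row=1, L[1]='w', prepend. Next row=LF[1]=6
  step 4: row=6, L[6]='u', prepend. Next row=LF[6]=2
  step 5: row=2, L[2]='w', prepend. Next row=LF[2]=7
  step 6: row=7, L[7]='v', prepend. Next row=LF[7]=5
  step 7: row=5, L[5]='w', prepend. Next row=LF[5]=9
  step 8: row=9, L[9]='w', prepend. Next row=LF[9]=10
  step 9: row=10, L[10]='u', prepend. Next row=LF[10]=4
  step 10: row=4, L[4]='w', prepend. Next row=LF[4]=8
  step 11: row=8, L[8]='u', prepend. Next row=LF[8]=3
Reversed output: uwuwwvwuwu$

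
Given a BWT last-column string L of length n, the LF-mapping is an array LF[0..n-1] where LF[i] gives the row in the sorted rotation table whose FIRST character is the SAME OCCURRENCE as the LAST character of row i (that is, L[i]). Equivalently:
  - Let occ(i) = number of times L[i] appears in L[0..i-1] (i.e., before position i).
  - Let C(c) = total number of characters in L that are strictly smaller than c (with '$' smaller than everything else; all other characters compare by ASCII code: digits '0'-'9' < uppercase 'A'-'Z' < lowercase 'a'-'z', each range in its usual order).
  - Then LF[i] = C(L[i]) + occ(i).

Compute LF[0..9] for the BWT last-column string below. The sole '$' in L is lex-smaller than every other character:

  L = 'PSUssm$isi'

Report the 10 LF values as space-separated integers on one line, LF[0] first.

Char counts: '$':1, 'P':1, 'S':1, 'U':1, 'i':2, 'm':1, 's':3
C (first-col start): C('$')=0, C('P')=1, C('S')=2, C('U')=3, C('i')=4, C('m')=6, C('s')=7
L[0]='P': occ=0, LF[0]=C('P')+0=1+0=1
L[1]='S': occ=0, LF[1]=C('S')+0=2+0=2
L[2]='U': occ=0, LF[2]=C('U')+0=3+0=3
L[3]='s': occ=0, LF[3]=C('s')+0=7+0=7
L[4]='s': occ=1, LF[4]=C('s')+1=7+1=8
L[5]='m': occ=0, LF[5]=C('m')+0=6+0=6
L[6]='$': occ=0, LF[6]=C('$')+0=0+0=0
L[7]='i': occ=0, LF[7]=C('i')+0=4+0=4
L[8]='s': occ=2, LF[8]=C('s')+2=7+2=9
L[9]='i': occ=1, LF[9]=C('i')+1=4+1=5

Answer: 1 2 3 7 8 6 0 4 9 5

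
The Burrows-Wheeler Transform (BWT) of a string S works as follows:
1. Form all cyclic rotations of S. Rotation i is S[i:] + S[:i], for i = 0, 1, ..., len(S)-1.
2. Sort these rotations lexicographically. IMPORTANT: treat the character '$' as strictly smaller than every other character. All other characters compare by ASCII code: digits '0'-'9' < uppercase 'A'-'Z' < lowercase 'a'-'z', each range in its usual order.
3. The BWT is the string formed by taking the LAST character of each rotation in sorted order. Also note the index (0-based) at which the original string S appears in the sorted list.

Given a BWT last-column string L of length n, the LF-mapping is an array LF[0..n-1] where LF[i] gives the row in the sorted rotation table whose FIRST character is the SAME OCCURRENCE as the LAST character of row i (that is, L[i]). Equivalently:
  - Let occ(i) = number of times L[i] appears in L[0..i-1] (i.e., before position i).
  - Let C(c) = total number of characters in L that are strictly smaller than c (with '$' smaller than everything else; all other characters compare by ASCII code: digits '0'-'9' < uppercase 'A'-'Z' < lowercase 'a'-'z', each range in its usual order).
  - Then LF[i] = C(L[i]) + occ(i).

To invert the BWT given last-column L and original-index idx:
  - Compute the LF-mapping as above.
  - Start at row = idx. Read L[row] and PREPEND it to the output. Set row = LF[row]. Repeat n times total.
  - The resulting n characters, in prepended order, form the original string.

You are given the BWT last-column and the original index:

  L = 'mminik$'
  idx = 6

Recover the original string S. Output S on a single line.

Answer: nkmiim$

Derivation:
LF mapping: 4 5 1 6 2 3 0
Walk LF starting at row 6, prepending L[row]:
  step 1: row=6, L[6]='$', prepend. Next row=LF[6]=0
  step 2: row=0, L[0]='m', prepend. Next row=LF[0]=4
  step 3: row=4, L[4]='i', prepend. Next row=LF[4]=2
  step 4: row=2, L[2]='i', prepend. Next row=LF[2]=1
  step 5: row=1, L[1]='m', prepend. Next row=LF[1]=5
  step 6: row=5, L[5]='k', prepend. Next row=LF[5]=3
  step 7: row=3, L[3]='n', prepend. Next row=LF[3]=6
Reversed output: nkmiim$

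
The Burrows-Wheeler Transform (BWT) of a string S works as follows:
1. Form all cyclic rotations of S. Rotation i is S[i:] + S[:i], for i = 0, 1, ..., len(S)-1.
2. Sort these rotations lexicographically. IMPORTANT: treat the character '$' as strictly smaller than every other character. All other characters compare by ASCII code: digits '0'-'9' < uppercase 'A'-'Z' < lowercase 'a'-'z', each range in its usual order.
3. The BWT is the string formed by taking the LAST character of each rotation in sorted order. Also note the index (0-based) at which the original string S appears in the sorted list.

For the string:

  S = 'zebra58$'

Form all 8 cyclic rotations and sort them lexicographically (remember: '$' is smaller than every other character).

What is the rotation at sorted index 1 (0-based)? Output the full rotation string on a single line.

Answer: 58$zebra

Derivation:
All 8 rotations (rotation i = S[i:]+S[:i]):
  rot[0] = zebra58$
  rot[1] = ebra58$z
  rot[2] = bra58$ze
  rot[3] = ra58$zeb
  rot[4] = a58$zebr
  rot[5] = 58$zebra
  rot[6] = 8$zebra5
  rot[7] = $zebra58
Sorted (with $ < everything):
  sorted[0] = $zebra58
  sorted[1] = 58$zebra
  sorted[2] = 8$zebra5
  sorted[3] = a58$zebr
  sorted[4] = bra58$ze
  sorted[5] = ebra58$z
  sorted[6] = ra58$zeb
  sorted[7] = zebra58$
sorted[1] = 58$zebra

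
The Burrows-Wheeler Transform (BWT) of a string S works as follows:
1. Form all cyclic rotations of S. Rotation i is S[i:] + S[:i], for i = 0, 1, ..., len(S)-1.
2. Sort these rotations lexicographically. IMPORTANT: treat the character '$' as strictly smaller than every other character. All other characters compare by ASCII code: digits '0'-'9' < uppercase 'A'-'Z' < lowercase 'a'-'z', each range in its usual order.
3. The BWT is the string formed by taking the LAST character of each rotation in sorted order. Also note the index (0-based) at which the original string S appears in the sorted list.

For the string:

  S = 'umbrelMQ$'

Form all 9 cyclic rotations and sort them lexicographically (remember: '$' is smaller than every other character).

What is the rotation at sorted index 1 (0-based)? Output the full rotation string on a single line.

All 9 rotations (rotation i = S[i:]+S[:i]):
  rot[0] = umbrelMQ$
  rot[1] = mbrelMQ$u
  rot[2] = brelMQ$um
  rot[3] = relMQ$umb
  rot[4] = elMQ$umbr
  rot[5] = lMQ$umbre
  rot[6] = MQ$umbrel
  rot[7] = Q$umbrelM
  rot[8] = $umbrelMQ
Sorted (with $ < everything):
  sorted[0] = $umbrelMQ
  sorted[1] = MQ$umbrel
  sorted[2] = Q$umbrelM
  sorted[3] = brelMQ$um
  sorted[4] = elMQ$umbr
  sorted[5] = lMQ$umbre
  sorted[6] = mbrelMQ$u
  sorted[7] = relMQ$umb
  sorted[8] = umbrelMQ$
sorted[1] = MQ$umbrel

Answer: MQ$umbrel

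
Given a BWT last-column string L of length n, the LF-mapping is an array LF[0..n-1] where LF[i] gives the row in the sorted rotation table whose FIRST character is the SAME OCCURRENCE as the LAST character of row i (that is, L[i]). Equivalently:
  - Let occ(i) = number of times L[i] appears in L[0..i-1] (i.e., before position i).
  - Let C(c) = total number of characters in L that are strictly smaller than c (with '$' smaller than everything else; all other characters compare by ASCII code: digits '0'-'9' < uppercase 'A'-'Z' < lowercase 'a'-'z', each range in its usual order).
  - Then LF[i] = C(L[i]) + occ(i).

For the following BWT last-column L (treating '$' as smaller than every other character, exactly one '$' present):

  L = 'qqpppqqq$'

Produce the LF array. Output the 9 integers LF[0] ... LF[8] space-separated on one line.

Char counts: '$':1, 'p':3, 'q':5
C (first-col start): C('$')=0, C('p')=1, C('q')=4
L[0]='q': occ=0, LF[0]=C('q')+0=4+0=4
L[1]='q': occ=1, LF[1]=C('q')+1=4+1=5
L[2]='p': occ=0, LF[2]=C('p')+0=1+0=1
L[3]='p': occ=1, LF[3]=C('p')+1=1+1=2
L[4]='p': occ=2, LF[4]=C('p')+2=1+2=3
L[5]='q': occ=2, LF[5]=C('q')+2=4+2=6
L[6]='q': occ=3, LF[6]=C('q')+3=4+3=7
L[7]='q': occ=4, LF[7]=C('q')+4=4+4=8
L[8]='$': occ=0, LF[8]=C('$')+0=0+0=0

Answer: 4 5 1 2 3 6 7 8 0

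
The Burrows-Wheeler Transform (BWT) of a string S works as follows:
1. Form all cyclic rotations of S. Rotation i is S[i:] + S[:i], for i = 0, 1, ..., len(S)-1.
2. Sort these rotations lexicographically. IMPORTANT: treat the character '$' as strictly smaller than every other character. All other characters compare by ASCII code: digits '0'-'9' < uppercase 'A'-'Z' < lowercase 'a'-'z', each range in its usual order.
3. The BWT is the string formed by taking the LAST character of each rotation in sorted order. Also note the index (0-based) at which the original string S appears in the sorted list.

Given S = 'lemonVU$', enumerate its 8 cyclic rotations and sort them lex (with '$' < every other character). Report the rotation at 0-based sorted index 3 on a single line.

All 8 rotations (rotation i = S[i:]+S[:i]):
  rot[0] = lemonVU$
  rot[1] = emonVU$l
  rot[2] = monVU$le
  rot[3] = onVU$lem
  rot[4] = nVU$lemo
  rot[5] = VU$lemon
  rot[6] = U$lemonV
  rot[7] = $lemonVU
Sorted (with $ < everything):
  sorted[0] = $lemonVU
  sorted[1] = U$lemonV
  sorted[2] = VU$lemon
  sorted[3] = emonVU$l
  sorted[4] = lemonVU$
  sorted[5] = monVU$le
  sorted[6] = nVU$lemo
  sorted[7] = onVU$lem
sorted[3] = emonVU$l

Answer: emonVU$l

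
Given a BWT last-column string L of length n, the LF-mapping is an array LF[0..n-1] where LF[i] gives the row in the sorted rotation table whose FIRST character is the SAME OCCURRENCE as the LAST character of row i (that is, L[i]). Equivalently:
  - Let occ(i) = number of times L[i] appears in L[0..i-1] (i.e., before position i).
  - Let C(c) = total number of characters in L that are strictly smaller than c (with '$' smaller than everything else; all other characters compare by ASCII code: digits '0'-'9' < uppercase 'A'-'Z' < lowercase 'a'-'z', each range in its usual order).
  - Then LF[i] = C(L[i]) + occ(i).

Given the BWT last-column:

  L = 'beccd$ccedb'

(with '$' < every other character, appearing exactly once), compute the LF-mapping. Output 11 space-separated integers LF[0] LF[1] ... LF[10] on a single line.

Answer: 1 9 3 4 7 0 5 6 10 8 2

Derivation:
Char counts: '$':1, 'b':2, 'c':4, 'd':2, 'e':2
C (first-col start): C('$')=0, C('b')=1, C('c')=3, C('d')=7, C('e')=9
L[0]='b': occ=0, LF[0]=C('b')+0=1+0=1
L[1]='e': occ=0, LF[1]=C('e')+0=9+0=9
L[2]='c': occ=0, LF[2]=C('c')+0=3+0=3
L[3]='c': occ=1, LF[3]=C('c')+1=3+1=4
L[4]='d': occ=0, LF[4]=C('d')+0=7+0=7
L[5]='$': occ=0, LF[5]=C('$')+0=0+0=0
L[6]='c': occ=2, LF[6]=C('c')+2=3+2=5
L[7]='c': occ=3, LF[7]=C('c')+3=3+3=6
L[8]='e': occ=1, LF[8]=C('e')+1=9+1=10
L[9]='d': occ=1, LF[9]=C('d')+1=7+1=8
L[10]='b': occ=1, LF[10]=C('b')+1=1+1=2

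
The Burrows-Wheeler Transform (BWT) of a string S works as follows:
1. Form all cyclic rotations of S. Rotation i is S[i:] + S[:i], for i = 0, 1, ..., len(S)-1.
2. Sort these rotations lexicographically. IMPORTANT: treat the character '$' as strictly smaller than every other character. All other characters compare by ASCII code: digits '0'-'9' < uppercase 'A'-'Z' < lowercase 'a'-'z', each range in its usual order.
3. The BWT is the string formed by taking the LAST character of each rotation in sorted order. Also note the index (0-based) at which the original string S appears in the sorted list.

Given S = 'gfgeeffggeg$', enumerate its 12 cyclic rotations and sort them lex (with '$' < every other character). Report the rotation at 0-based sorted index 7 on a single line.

All 12 rotations (rotation i = S[i:]+S[:i]):
  rot[0] = gfgeeffggeg$
  rot[1] = fgeeffggeg$g
  rot[2] = geeffggeg$gf
  rot[3] = eeffggeg$gfg
  rot[4] = effggeg$gfge
  rot[5] = ffggeg$gfgee
  rot[6] = fggeg$gfgeef
  rot[7] = ggeg$gfgeeff
  rot[8] = geg$gfgeeffg
  rot[9] = eg$gfgeeffgg
  rot[10] = g$gfgeeffgge
  rot[11] = $gfgeeffggeg
Sorted (with $ < everything):
  sorted[0] = $gfgeeffggeg
  sorted[1] = eeffggeg$gfg
  sorted[2] = effggeg$gfge
  sorted[3] = eg$gfgeeffgg
  sorted[4] = ffggeg$gfgee
  sorted[5] = fgeeffggeg$g
  sorted[6] = fggeg$gfgeef
  sorted[7] = g$gfgeeffgge
  sorted[8] = geeffggeg$gf
  sorted[9] = geg$gfgeeffg
  sorted[10] = gfgeeffggeg$
  sorted[11] = ggeg$gfgeeff
sorted[7] = g$gfgeeffgge

Answer: g$gfgeeffgge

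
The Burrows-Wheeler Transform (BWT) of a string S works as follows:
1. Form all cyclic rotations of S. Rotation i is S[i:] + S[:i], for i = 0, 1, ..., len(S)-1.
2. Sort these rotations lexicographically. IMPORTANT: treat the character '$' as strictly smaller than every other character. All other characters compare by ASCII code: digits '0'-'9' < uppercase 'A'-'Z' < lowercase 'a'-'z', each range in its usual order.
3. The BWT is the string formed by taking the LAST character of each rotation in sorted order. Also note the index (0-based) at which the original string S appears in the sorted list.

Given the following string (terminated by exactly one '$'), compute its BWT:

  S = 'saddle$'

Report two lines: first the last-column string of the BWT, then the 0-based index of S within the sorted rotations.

Answer: esadld$
6

Derivation:
All 7 rotations (rotation i = S[i:]+S[:i]):
  rot[0] = saddle$
  rot[1] = addle$s
  rot[2] = ddle$sa
  rot[3] = dle$sad
  rot[4] = le$sadd
  rot[5] = e$saddl
  rot[6] = $saddle
Sorted (with $ < everything):
  sorted[0] = $saddle  (last char: 'e')
  sorted[1] = addle$s  (last char: 's')
  sorted[2] = ddle$sa  (last char: 'a')
  sorted[3] = dle$sad  (last char: 'd')
  sorted[4] = e$saddl  (last char: 'l')
  sorted[5] = le$sadd  (last char: 'd')
  sorted[6] = saddle$  (last char: '$')
Last column: esadld$
Original string S is at sorted index 6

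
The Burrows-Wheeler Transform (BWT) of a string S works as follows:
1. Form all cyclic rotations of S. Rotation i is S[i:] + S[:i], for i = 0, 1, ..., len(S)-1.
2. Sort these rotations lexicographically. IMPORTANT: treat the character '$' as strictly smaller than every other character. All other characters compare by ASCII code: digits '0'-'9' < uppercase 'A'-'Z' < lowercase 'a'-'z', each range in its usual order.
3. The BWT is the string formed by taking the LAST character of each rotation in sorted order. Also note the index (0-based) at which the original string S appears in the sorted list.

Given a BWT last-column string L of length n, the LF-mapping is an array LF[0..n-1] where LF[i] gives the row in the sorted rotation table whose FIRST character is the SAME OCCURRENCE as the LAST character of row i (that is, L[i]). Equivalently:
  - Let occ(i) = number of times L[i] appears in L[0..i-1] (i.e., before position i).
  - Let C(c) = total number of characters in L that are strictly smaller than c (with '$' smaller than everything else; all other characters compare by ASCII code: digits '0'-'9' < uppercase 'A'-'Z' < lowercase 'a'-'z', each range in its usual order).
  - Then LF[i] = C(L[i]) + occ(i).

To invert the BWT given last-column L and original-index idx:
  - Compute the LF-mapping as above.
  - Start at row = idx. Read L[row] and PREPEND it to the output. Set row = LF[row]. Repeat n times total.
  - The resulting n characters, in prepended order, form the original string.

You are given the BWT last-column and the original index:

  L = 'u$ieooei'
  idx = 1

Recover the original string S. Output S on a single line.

Answer: eieooiu$

Derivation:
LF mapping: 7 0 3 1 5 6 2 4
Walk LF starting at row 1, prepending L[row]:
  step 1: row=1, L[1]='$', prepend. Next row=LF[1]=0
  step 2: row=0, L[0]='u', prepend. Next row=LF[0]=7
  step 3: row=7, L[7]='i', prepend. Next row=LF[7]=4
  step 4: row=4, L[4]='o', prepend. Next row=LF[4]=5
  step 5: row=5, L[5]='o', prepend. Next row=LF[5]=6
  step 6: row=6, L[6]='e', prepend. Next row=LF[6]=2
  step 7: row=2, L[2]='i', prepend. Next row=LF[2]=3
  step 8: row=3, L[3]='e', prepend. Next row=LF[3]=1
Reversed output: eieooiu$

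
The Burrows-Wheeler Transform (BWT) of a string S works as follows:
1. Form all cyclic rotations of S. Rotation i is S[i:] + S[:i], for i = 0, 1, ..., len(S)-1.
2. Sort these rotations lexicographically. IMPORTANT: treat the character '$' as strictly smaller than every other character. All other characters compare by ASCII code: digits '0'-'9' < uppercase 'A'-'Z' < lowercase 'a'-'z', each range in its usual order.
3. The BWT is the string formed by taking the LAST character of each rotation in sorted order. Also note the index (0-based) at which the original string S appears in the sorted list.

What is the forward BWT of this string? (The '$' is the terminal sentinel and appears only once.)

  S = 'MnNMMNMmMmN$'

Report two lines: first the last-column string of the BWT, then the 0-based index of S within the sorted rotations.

All 12 rotations (rotation i = S[i:]+S[:i]):
  rot[0] = MnNMMNMmMmN$
  rot[1] = nNMMNMmMmN$M
  rot[2] = NMMNMmMmN$Mn
  rot[3] = MMNMmMmN$MnN
  rot[4] = MNMmMmN$MnNM
  rot[5] = NMmMmN$MnNMM
  rot[6] = MmMmN$MnNMMN
  rot[7] = mMmN$MnNMMNM
  rot[8] = MmN$MnNMMNMm
  rot[9] = mN$MnNMMNMmM
  rot[10] = N$MnNMMNMmMm
  rot[11] = $MnNMMNMmMmN
Sorted (with $ < everything):
  sorted[0] = $MnNMMNMmMmN  (last char: 'N')
  sorted[1] = MMNMmMmN$MnN  (last char: 'N')
  sorted[2] = MNMmMmN$MnNM  (last char: 'M')
  sorted[3] = MmMmN$MnNMMN  (last char: 'N')
  sorted[4] = MmN$MnNMMNMm  (last char: 'm')
  sorted[5] = MnNMMNMmMmN$  (last char: '$')
  sorted[6] = N$MnNMMNMmMm  (last char: 'm')
  sorted[7] = NMMNMmMmN$Mn  (last char: 'n')
  sorted[8] = NMmMmN$MnNMM  (last char: 'M')
  sorted[9] = mMmN$MnNMMNM  (last char: 'M')
  sorted[10] = mN$MnNMMNMmM  (last char: 'M')
  sorted[11] = nNMMNMmMmN$M  (last char: 'M')
Last column: NNMNm$mnMMMM
Original string S is at sorted index 5

Answer: NNMNm$mnMMMM
5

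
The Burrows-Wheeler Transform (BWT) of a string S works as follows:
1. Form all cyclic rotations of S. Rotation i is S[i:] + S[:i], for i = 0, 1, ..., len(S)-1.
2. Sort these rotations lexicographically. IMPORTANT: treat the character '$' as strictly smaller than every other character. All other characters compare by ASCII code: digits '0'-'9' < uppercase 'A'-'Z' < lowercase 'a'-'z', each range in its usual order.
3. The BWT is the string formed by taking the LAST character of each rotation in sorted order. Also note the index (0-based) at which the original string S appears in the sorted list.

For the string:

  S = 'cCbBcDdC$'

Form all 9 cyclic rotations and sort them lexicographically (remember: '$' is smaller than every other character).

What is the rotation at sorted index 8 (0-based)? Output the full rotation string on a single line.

Answer: dC$cCbBcD

Derivation:
All 9 rotations (rotation i = S[i:]+S[:i]):
  rot[0] = cCbBcDdC$
  rot[1] = CbBcDdC$c
  rot[2] = bBcDdC$cC
  rot[3] = BcDdC$cCb
  rot[4] = cDdC$cCbB
  rot[5] = DdC$cCbBc
  rot[6] = dC$cCbBcD
  rot[7] = C$cCbBcDd
  rot[8] = $cCbBcDdC
Sorted (with $ < everything):
  sorted[0] = $cCbBcDdC
  sorted[1] = BcDdC$cCb
  sorted[2] = C$cCbBcDd
  sorted[3] = CbBcDdC$c
  sorted[4] = DdC$cCbBc
  sorted[5] = bBcDdC$cC
  sorted[6] = cCbBcDdC$
  sorted[7] = cDdC$cCbB
  sorted[8] = dC$cCbBcD
sorted[8] = dC$cCbBcD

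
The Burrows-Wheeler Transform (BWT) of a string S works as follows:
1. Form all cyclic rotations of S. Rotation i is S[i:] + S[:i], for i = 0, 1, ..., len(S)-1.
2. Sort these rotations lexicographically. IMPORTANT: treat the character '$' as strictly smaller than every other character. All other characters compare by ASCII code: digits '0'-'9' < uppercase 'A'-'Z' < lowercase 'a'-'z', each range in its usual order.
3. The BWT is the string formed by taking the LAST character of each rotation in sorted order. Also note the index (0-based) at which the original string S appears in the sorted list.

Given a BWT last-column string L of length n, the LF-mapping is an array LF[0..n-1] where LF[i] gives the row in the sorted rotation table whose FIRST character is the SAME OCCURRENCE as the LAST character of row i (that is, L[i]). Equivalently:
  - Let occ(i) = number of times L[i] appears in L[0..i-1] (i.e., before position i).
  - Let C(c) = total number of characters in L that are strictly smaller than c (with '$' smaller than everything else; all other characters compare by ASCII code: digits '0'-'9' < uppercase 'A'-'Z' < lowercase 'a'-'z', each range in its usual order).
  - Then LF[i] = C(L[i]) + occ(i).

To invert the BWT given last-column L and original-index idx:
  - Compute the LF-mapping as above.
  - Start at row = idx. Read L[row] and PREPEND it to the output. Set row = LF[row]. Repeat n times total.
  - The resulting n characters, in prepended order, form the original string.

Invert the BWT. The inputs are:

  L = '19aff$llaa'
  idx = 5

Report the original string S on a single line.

Answer: alfalfa91$

Derivation:
LF mapping: 1 2 3 6 7 0 8 9 4 5
Walk LF starting at row 5, prepending L[row]:
  step 1: row=5, L[5]='$', prepend. Next row=LF[5]=0
  step 2: row=0, L[0]='1', prepend. Next row=LF[0]=1
  step 3: row=1, L[1]='9', prepend. Next row=LF[1]=2
  step 4: row=2, L[2]='a', prepend. Next row=LF[2]=3
  step 5: row=3, L[3]='f', prepend. Next row=LF[3]=6
  step 6: row=6, L[6]='l', prepend. Next row=LF[6]=8
  step 7: row=8, L[8]='a', prepend. Next row=LF[8]=4
  step 8: row=4, L[4]='f', prepend. Next row=LF[4]=7
  step 9: row=7, L[7]='l', prepend. Next row=LF[7]=9
  step 10: row=9, L[9]='a', prepend. Next row=LF[9]=5
Reversed output: alfalfa91$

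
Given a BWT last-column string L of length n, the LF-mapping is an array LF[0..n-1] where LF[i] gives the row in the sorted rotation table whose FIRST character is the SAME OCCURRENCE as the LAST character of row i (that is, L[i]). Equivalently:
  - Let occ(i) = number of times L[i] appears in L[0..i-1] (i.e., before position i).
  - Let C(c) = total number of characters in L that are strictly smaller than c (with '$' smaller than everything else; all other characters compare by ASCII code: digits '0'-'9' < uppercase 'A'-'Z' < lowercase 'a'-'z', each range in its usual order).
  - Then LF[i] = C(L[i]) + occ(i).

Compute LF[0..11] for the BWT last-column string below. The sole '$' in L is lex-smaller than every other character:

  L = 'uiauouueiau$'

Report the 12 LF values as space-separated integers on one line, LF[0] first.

Char counts: '$':1, 'a':2, 'e':1, 'i':2, 'o':1, 'u':5
C (first-col start): C('$')=0, C('a')=1, C('e')=3, C('i')=4, C('o')=6, C('u')=7
L[0]='u': occ=0, LF[0]=C('u')+0=7+0=7
L[1]='i': occ=0, LF[1]=C('i')+0=4+0=4
L[2]='a': occ=0, LF[2]=C('a')+0=1+0=1
L[3]='u': occ=1, LF[3]=C('u')+1=7+1=8
L[4]='o': occ=0, LF[4]=C('o')+0=6+0=6
L[5]='u': occ=2, LF[5]=C('u')+2=7+2=9
L[6]='u': occ=3, LF[6]=C('u')+3=7+3=10
L[7]='e': occ=0, LF[7]=C('e')+0=3+0=3
L[8]='i': occ=1, LF[8]=C('i')+1=4+1=5
L[9]='a': occ=1, LF[9]=C('a')+1=1+1=2
L[10]='u': occ=4, LF[10]=C('u')+4=7+4=11
L[11]='$': occ=0, LF[11]=C('$')+0=0+0=0

Answer: 7 4 1 8 6 9 10 3 5 2 11 0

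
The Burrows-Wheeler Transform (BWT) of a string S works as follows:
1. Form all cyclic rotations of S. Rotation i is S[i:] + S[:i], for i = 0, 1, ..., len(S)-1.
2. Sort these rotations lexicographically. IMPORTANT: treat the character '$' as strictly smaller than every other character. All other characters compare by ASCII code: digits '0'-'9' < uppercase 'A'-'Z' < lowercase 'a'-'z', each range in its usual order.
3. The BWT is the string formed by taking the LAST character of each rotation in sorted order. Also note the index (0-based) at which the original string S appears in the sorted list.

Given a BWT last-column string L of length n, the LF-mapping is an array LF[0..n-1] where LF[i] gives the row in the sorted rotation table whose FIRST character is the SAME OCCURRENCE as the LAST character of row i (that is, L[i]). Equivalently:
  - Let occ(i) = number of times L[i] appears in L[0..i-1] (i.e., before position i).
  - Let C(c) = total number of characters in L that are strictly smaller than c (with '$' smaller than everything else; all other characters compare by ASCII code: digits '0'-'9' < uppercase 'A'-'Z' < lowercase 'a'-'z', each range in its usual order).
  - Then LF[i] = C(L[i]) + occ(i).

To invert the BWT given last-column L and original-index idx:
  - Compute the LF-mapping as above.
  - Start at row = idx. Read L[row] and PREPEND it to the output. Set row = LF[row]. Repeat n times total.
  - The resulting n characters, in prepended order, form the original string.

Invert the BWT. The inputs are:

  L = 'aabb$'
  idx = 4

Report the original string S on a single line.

Answer: bbaa$

Derivation:
LF mapping: 1 2 3 4 0
Walk LF starting at row 4, prepending L[row]:
  step 1: row=4, L[4]='$', prepend. Next row=LF[4]=0
  step 2: row=0, L[0]='a', prepend. Next row=LF[0]=1
  step 3: row=1, L[1]='a', prepend. Next row=LF[1]=2
  step 4: row=2, L[2]='b', prepend. Next row=LF[2]=3
  step 5: row=3, L[3]='b', prepend. Next row=LF[3]=4
Reversed output: bbaa$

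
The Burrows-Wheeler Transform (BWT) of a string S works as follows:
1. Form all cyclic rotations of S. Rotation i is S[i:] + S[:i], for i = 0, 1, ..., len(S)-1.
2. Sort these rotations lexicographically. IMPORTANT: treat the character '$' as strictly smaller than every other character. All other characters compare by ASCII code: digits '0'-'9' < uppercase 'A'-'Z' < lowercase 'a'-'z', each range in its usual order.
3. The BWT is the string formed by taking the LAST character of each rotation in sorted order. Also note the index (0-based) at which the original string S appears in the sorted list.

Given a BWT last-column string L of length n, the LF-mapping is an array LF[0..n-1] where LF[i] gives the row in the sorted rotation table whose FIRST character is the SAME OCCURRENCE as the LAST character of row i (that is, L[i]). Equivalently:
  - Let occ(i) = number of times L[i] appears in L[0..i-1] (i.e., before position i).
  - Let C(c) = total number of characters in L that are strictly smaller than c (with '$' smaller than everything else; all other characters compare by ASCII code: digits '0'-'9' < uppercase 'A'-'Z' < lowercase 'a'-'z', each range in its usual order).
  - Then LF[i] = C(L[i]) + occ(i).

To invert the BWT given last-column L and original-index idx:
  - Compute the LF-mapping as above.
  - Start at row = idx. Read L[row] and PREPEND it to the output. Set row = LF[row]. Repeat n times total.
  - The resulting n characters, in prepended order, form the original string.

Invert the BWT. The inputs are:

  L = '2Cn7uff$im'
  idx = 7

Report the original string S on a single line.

LF mapping: 1 3 8 2 9 4 5 0 6 7
Walk LF starting at row 7, prepending L[row]:
  step 1: row=7, L[7]='$', prepend. Next row=LF[7]=0
  step 2: row=0, L[0]='2', prepend. Next row=LF[0]=1
  step 3: row=1, L[1]='C', prepend. Next row=LF[1]=3
  step 4: row=3, L[3]='7', prepend. Next row=LF[3]=2
  step 5: row=2, L[2]='n', prepend. Next row=LF[2]=8
  step 6: row=8, L[8]='i', prepend. Next row=LF[8]=6
  step 7: row=6, L[6]='f', prepend. Next row=LF[6]=5
  step 8: row=5, L[5]='f', prepend. Next row=LF[5]=4
  step 9: row=4, L[4]='u', prepend. Next row=LF[4]=9
  step 10: row=9, L[9]='m', prepend. Next row=LF[9]=7
Reversed output: muffin7C2$

Answer: muffin7C2$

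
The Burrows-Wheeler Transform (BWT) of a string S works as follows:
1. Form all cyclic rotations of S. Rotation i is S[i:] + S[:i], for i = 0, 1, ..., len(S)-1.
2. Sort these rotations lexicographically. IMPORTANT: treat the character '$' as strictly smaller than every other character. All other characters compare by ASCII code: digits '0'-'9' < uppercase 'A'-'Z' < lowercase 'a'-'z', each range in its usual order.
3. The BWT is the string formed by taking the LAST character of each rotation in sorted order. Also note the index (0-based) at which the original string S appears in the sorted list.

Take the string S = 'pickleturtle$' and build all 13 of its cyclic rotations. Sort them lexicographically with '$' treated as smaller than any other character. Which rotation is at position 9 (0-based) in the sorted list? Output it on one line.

All 13 rotations (rotation i = S[i:]+S[:i]):
  rot[0] = pickleturtle$
  rot[1] = ickleturtle$p
  rot[2] = ckleturtle$pi
  rot[3] = kleturtle$pic
  rot[4] = leturtle$pick
  rot[5] = eturtle$pickl
  rot[6] = turtle$pickle
  rot[7] = urtle$picklet
  rot[8] = rtle$pickletu
  rot[9] = tle$pickletur
  rot[10] = le$pickleturt
  rot[11] = e$pickleturtl
  rot[12] = $pickleturtle
Sorted (with $ < everything):
  sorted[0] = $pickleturtle
  sorted[1] = ckleturtle$pi
  sorted[2] = e$pickleturtl
  sorted[3] = eturtle$pickl
  sorted[4] = ickleturtle$p
  sorted[5] = kleturtle$pic
  sorted[6] = le$pickleturt
  sorted[7] = leturtle$pick
  sorted[8] = pickleturtle$
  sorted[9] = rtle$pickletu
  sorted[10] = tle$pickletur
  sorted[11] = turtle$pickle
  sorted[12] = urtle$picklet
sorted[9] = rtle$pickletu

Answer: rtle$pickletu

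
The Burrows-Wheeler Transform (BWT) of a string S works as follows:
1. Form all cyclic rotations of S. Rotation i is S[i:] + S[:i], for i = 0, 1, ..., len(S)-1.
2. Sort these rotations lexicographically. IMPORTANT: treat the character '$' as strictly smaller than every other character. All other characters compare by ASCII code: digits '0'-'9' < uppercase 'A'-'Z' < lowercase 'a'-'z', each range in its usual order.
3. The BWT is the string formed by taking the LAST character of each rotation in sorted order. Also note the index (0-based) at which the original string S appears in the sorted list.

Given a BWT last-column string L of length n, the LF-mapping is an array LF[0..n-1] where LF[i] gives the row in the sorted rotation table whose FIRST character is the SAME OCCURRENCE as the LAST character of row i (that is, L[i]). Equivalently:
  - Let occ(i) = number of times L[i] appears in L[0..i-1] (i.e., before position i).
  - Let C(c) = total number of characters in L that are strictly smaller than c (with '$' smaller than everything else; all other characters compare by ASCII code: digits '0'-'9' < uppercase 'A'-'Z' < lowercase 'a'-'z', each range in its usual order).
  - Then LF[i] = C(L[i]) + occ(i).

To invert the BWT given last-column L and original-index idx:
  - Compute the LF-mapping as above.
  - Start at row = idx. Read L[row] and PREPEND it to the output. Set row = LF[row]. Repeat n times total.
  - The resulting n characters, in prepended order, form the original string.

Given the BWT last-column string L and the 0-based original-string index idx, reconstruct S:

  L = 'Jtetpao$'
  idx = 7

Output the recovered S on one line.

LF mapping: 1 6 3 7 5 2 4 0
Walk LF starting at row 7, prepending L[row]:
  step 1: row=7, L[7]='$', prepend. Next row=LF[7]=0
  step 2: row=0, L[0]='J', prepend. Next row=LF[0]=1
  step 3: row=1, L[1]='t', prepend. Next row=LF[1]=6
  step 4: row=6, L[6]='o', prepend. Next row=LF[6]=4
  step 5: row=4, L[4]='p', prepend. Next row=LF[4]=5
  step 6: row=5, L[5]='a', prepend. Next row=LF[5]=2
  step 7: row=2, L[2]='e', prepend. Next row=LF[2]=3
  step 8: row=3, L[3]='t', prepend. Next row=LF[3]=7
Reversed output: teapotJ$

Answer: teapotJ$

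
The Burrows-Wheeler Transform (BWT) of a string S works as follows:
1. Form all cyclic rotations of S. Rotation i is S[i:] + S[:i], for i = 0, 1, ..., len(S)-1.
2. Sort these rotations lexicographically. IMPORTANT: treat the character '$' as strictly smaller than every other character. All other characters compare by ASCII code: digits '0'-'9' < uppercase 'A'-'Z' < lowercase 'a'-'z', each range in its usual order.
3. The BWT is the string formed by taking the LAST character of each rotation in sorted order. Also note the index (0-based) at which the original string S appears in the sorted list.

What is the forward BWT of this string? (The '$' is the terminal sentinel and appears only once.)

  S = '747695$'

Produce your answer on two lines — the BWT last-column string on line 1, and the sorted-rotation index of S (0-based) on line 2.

Answer: 5797$46
4

Derivation:
All 7 rotations (rotation i = S[i:]+S[:i]):
  rot[0] = 747695$
  rot[1] = 47695$7
  rot[2] = 7695$74
  rot[3] = 695$747
  rot[4] = 95$7476
  rot[5] = 5$74769
  rot[6] = $747695
Sorted (with $ < everything):
  sorted[0] = $747695  (last char: '5')
  sorted[1] = 47695$7  (last char: '7')
  sorted[2] = 5$74769  (last char: '9')
  sorted[3] = 695$747  (last char: '7')
  sorted[4] = 747695$  (last char: '$')
  sorted[5] = 7695$74  (last char: '4')
  sorted[6] = 95$7476  (last char: '6')
Last column: 5797$46
Original string S is at sorted index 4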